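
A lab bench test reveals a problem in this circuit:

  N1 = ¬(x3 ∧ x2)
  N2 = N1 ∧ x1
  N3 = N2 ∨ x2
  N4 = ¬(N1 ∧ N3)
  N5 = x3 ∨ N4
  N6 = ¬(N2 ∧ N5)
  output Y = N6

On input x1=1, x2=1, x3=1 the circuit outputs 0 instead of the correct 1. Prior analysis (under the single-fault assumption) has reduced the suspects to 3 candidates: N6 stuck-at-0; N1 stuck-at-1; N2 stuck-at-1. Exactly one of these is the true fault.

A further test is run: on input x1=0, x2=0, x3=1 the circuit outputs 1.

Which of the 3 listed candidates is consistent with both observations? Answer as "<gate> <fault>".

N1 stuck-at-1

Evaluate each candidate on input x1=0, x2=0, x3=1:
  N6 stuck-at-0: N1=1, N2=0, N3=0, N4=1, N5=1, N6=0 [stuck-at-0] → 0 — eliminated
  N1 stuck-at-1: N1=1 [stuck-at-1], N2=0, N3=0, N4=1, N5=1, N6=1 → 1 — matches
  N2 stuck-at-1: N1=1, N2=1 [stuck-at-1], N3=1, N4=0, N5=1, N6=0 → 0 — eliminated
Only N1 stuck-at-1 reproduces the observed 1.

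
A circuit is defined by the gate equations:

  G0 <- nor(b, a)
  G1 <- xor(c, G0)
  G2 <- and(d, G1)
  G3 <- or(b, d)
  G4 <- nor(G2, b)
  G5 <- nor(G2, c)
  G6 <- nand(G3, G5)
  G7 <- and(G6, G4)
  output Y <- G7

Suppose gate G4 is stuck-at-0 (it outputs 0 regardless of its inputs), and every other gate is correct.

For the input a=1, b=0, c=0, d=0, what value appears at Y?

Propagate with G4 forced: G0=0, G1=0, G2=0, G3=0, G4=0 [stuck-at-0], G5=1, G6=1, G7=0.
So Y = 0. (Without the fault it would be 1.)

0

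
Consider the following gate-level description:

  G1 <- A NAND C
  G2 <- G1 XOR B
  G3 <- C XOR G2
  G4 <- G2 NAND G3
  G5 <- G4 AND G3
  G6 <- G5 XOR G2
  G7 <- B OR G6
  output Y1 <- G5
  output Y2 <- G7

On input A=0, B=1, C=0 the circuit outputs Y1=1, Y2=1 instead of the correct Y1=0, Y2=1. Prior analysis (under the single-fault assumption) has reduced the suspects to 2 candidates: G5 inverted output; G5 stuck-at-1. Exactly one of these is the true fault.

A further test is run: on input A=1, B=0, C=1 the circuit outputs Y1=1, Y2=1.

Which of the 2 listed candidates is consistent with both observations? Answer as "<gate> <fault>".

G5 stuck-at-1

Evaluate each candidate on input A=1, B=0, C=1:
  G5 inverted output: G1=0, G2=0, G3=1, G4=1, G5=0 [inverted output], G6=0, G7=0 → Y1=0, Y2=0 — eliminated
  G5 stuck-at-1: G1=0, G2=0, G3=1, G4=1, G5=1 [stuck-at-1], G6=1, G7=1 → Y1=1, Y2=1 — matches
Only G5 stuck-at-1 reproduces the observed Y1=1, Y2=1.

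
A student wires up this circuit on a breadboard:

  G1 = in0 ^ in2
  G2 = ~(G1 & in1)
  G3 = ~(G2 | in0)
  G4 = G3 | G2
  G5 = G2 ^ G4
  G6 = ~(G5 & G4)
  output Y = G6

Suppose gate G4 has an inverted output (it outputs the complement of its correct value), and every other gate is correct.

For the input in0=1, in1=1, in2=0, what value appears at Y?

Propagate with G4 forced: G1=1, G2=0, G3=0, G4=1 [inverted output], G5=1, G6=0.
So Y = 0. (Without the fault it would be 1.)

0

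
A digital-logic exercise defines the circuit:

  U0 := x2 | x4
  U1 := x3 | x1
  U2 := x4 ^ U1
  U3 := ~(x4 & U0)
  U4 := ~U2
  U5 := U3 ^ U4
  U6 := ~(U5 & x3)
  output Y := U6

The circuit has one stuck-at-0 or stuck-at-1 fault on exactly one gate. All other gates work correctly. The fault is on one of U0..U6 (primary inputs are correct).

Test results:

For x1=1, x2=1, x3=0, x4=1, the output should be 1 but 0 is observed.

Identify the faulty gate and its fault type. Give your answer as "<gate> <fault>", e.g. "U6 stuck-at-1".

Fault-free values for test 1 (x1=1, x2=1, x3=0, x4=1): U0=1, U1=1, U2=0, U3=0, U4=1, U5=1, U6=1, giving Y=1. Observed 0.
Test 1: faults giving observed 0 are {U6 stuck-at-0}.
Only U6 stuck-at-0 is consistent with every test.

U6 stuck-at-0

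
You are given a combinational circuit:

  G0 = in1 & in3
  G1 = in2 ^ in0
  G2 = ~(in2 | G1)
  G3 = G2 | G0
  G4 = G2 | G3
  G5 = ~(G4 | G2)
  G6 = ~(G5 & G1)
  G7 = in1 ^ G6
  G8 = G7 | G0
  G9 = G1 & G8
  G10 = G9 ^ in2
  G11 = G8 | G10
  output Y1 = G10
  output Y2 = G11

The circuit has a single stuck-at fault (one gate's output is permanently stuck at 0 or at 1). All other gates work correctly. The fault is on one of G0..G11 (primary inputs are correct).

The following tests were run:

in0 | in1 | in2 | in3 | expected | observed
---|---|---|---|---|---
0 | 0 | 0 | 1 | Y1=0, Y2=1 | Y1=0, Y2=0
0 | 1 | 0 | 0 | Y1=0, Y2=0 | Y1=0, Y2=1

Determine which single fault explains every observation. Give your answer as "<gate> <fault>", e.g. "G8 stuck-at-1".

G6 stuck-at-0

Fault-free values for test 1 (in0=0, in1=0, in2=0, in3=1): G0=0, G1=0, G2=1, G3=1, G4=1, G5=0, G6=1, G7=1, G8=1, G9=0, G10=0, G11=1, giving Y1=0, Y2=1. Observed Y1=0, Y2=0.
Test 1: faults giving observed Y1=0, Y2=0 are {G1 stuck-at-1, G6 stuck-at-0, G7 stuck-at-0, G8 stuck-at-0, G11 stuck-at-0}.
Test 2 (in0=0, in1=1, in2=0, in3=0): fault-free G0=0, G1=0, G2=1, G3=1, G4=1, G5=0, G6=1, G7=0, G8=0, G9=0, G10=0, G11=0 → Y1=0, Y2=0; observed Y1=0, Y2=1. Eliminates G1 stuck-at-1, G7 stuck-at-0, G8 stuck-at-0, G11 stuck-at-0.
Only G6 stuck-at-0 is consistent with every test.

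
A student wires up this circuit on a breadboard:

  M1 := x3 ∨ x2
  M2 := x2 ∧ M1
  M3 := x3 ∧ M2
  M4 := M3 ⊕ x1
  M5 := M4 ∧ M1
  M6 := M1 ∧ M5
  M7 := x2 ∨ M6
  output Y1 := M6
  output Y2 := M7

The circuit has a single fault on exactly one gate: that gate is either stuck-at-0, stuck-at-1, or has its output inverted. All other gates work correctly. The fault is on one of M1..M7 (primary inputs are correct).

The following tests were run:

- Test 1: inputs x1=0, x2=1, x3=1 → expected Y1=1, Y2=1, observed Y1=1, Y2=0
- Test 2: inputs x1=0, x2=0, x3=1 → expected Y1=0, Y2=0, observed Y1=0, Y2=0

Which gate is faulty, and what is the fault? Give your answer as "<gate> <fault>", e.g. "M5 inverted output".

M7 stuck-at-0

Fault-free values for test 1 (x1=0, x2=1, x3=1): M1=1, M2=1, M3=1, M4=1, M5=1, M6=1, M7=1, giving Y1=1, Y2=1. Observed Y1=1, Y2=0.
Test 1: faults giving observed Y1=1, Y2=0 are {M7 stuck-at-0, M7 inverted output}.
Test 2 (x1=0, x2=0, x3=1): fault-free M1=1, M2=0, M3=0, M4=0, M5=0, M6=0, M7=0 → Y1=0, Y2=0; observed Y1=0, Y2=0. Eliminates M7 inverted output.
Only M7 stuck-at-0 is consistent with every test.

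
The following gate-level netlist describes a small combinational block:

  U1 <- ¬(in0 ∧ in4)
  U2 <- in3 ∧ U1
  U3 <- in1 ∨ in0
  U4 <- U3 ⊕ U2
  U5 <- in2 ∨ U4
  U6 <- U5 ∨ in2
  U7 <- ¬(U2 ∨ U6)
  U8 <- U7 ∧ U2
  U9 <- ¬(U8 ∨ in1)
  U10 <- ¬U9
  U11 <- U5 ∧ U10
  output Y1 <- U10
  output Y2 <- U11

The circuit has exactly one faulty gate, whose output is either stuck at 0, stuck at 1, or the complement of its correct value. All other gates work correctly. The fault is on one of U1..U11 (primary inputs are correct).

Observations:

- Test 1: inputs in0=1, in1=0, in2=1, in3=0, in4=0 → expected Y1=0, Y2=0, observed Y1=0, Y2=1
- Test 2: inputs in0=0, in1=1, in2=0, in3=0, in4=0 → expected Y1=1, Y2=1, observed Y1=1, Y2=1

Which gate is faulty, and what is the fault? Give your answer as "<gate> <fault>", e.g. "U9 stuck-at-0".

U11 stuck-at-1

Fault-free values for test 1 (in0=1, in1=0, in2=1, in3=0, in4=0): U1=1, U2=0, U3=1, U4=1, U5=1, U6=1, U7=0, U8=0, U9=1, U10=0, U11=0, giving Y1=0, Y2=0. Observed Y1=0, Y2=1.
Test 1: faults giving observed Y1=0, Y2=1 are {U11 stuck-at-1, U11 inverted output}.
Test 2 (in0=0, in1=1, in2=0, in3=0, in4=0): fault-free U1=1, U2=0, U3=1, U4=1, U5=1, U6=1, U7=0, U8=0, U9=0, U10=1, U11=1 → Y1=1, Y2=1; observed Y1=1, Y2=1. Eliminates U11 inverted output.
Only U11 stuck-at-1 is consistent with every test.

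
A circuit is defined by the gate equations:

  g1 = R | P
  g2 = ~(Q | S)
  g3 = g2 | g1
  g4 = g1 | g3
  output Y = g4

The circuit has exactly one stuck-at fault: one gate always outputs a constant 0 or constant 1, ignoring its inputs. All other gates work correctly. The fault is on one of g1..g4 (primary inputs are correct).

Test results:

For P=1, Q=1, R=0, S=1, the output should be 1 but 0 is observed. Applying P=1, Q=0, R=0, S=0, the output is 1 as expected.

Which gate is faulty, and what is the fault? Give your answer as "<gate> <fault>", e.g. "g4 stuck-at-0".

g1 stuck-at-0

Fault-free values for test 1 (P=1, Q=1, R=0, S=1): g1=1, g2=0, g3=1, g4=1, giving Y=1. Observed 0.
Test 1: faults giving observed 0 are {g1 stuck-at-0, g4 stuck-at-0}.
Test 2 (P=1, Q=0, R=0, S=0): fault-free g1=1, g2=1, g3=1, g4=1 → 1; observed 1. Eliminates g4 stuck-at-0.
Only g1 stuck-at-0 is consistent with every test.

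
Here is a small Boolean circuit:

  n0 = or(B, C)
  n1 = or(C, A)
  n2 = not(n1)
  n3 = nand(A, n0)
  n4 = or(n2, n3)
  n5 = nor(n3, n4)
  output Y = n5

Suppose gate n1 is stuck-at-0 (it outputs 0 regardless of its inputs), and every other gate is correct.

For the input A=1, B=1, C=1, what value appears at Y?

0

Propagate with n1 forced: n0=1, n1=0 [stuck-at-0], n2=1, n3=0, n4=1, n5=0.
So Y = 0. (Without the fault it would be 1.)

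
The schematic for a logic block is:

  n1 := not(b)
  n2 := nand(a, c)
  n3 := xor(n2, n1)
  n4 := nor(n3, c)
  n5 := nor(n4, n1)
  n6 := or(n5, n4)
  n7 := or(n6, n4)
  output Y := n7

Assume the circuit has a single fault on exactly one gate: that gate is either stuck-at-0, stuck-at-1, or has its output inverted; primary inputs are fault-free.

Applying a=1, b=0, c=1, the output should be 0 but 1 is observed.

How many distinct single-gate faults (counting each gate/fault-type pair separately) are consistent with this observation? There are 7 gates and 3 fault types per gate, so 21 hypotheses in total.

10

Fault-free: n1=1, n2=0, n3=1, n4=0, n5=0, n6=0, n7=0 → 0. Observed 1.
  n1: stuck-at-0, inverted output ✓; others ✗
  n2: none of the 3 fault types match ✗
  n3: none of the 3 fault types match ✗
  n4: stuck-at-1, inverted output ✓; others ✗
  n5: stuck-at-1, inverted output ✓; others ✗
  n6: stuck-at-1, inverted output ✓; others ✗
  n7: stuck-at-1, inverted output ✓; others ✗
Consistent faults: {n1 stuck-at-0, n1 inverted output, n4 stuck-at-1, n4 inverted output, n5 stuck-at-1, n5 inverted output, n6 stuck-at-1, n6 inverted output, n7 stuck-at-1, n7 inverted output} — 10 in all.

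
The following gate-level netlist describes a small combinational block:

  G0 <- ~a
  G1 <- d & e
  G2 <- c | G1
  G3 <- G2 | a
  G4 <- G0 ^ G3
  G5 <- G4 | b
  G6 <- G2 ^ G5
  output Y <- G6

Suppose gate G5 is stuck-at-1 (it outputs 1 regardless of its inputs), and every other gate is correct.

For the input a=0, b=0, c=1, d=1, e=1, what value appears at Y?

0

Propagate with G5 forced: G0=1, G1=1, G2=1, G3=1, G4=0, G5=1 [stuck-at-1], G6=0.
So Y = 0. (Without the fault it would be 1.)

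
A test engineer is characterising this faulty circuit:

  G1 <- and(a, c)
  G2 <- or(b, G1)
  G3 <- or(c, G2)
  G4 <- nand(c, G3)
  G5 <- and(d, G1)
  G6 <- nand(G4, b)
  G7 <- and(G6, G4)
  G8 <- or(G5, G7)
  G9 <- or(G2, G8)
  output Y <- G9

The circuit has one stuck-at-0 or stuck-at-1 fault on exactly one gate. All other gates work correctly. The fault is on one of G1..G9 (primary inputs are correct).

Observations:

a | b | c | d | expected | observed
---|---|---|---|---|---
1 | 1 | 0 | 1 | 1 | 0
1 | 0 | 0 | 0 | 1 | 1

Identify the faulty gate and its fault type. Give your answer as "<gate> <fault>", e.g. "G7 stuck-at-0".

Fault-free values for test 1 (a=1, b=1, c=0, d=1): G1=0, G2=1, G3=1, G4=1, G5=0, G6=0, G7=0, G8=0, G9=1, giving Y=1. Observed 0.
Test 1: faults giving observed 0 are {G2 stuck-at-0, G9 stuck-at-0}.
Test 2 (a=1, b=0, c=0, d=0): fault-free G1=0, G2=0, G3=0, G4=1, G5=0, G6=1, G7=1, G8=1, G9=1 → 1; observed 1. Eliminates G9 stuck-at-0.
Only G2 stuck-at-0 is consistent with every test.

G2 stuck-at-0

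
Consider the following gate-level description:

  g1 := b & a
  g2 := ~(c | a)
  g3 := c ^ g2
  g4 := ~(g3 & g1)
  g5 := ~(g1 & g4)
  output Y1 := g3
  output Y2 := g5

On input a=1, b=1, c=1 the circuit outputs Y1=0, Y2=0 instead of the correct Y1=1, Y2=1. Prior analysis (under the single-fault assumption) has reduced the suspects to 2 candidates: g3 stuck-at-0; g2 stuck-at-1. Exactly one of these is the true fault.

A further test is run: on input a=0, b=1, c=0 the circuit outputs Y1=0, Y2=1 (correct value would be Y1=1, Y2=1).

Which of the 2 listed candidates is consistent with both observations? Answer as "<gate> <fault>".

g3 stuck-at-0

Evaluate each candidate on input a=0, b=1, c=0:
  g3 stuck-at-0: g1=0, g2=1, g3=0 [stuck-at-0], g4=1, g5=1 → Y1=0, Y2=1 — matches
  g2 stuck-at-1: g1=0, g2=1 [stuck-at-1], g3=1, g4=1, g5=1 → Y1=1, Y2=1 — eliminated
Only g3 stuck-at-0 reproduces the observed Y1=0, Y2=1.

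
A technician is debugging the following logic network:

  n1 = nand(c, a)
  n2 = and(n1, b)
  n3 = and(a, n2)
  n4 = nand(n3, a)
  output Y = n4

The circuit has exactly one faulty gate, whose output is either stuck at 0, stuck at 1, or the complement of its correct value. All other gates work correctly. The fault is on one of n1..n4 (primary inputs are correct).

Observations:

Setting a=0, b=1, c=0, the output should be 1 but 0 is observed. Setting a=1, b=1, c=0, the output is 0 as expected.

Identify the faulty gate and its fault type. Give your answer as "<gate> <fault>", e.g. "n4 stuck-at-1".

n4 stuck-at-0

Fault-free values for test 1 (a=0, b=1, c=0): n1=1, n2=1, n3=0, n4=1, giving Y=1. Observed 0.
Test 1: faults giving observed 0 are {n4 stuck-at-0, n4 inverted output}.
Test 2 (a=1, b=1, c=0): fault-free n1=1, n2=1, n3=1, n4=0 → 0; observed 0. Eliminates n4 inverted output.
Only n4 stuck-at-0 is consistent with every test.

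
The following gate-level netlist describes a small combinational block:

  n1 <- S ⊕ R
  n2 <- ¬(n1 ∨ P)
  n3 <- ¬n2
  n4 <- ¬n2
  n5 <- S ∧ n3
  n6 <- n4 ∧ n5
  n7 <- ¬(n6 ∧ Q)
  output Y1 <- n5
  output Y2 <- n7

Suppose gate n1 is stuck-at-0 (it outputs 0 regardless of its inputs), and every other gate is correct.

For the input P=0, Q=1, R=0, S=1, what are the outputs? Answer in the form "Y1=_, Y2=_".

Propagate with n1 forced: n1=0 [stuck-at-0], n2=1, n3=0, n4=0, n5=0, n6=0, n7=1.
So the outputs are Y1=0, Y2=1. (Without the fault they would be Y1=1, Y2=0.)

Y1=0, Y2=1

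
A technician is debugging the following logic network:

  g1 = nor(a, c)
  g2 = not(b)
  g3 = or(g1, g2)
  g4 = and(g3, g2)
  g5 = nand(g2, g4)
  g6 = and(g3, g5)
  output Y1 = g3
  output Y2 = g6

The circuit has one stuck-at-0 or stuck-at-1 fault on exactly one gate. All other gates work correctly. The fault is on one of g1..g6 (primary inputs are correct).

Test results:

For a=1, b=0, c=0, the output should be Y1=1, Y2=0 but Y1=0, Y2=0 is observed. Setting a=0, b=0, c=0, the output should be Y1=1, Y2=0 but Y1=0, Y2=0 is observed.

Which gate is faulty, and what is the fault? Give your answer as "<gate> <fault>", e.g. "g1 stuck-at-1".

Fault-free values for test 1 (a=1, b=0, c=0): g1=0, g2=1, g3=1, g4=1, g5=0, g6=0, giving Y1=1, Y2=0. Observed Y1=0, Y2=0.
Test 1: faults giving observed Y1=0, Y2=0 are {g2 stuck-at-0, g3 stuck-at-0}.
Test 2 (a=0, b=0, c=0): fault-free g1=1, g2=1, g3=1, g4=1, g5=0, g6=0 → Y1=1, Y2=0; observed Y1=0, Y2=0. Eliminates g2 stuck-at-0.
Only g3 stuck-at-0 is consistent with every test.

g3 stuck-at-0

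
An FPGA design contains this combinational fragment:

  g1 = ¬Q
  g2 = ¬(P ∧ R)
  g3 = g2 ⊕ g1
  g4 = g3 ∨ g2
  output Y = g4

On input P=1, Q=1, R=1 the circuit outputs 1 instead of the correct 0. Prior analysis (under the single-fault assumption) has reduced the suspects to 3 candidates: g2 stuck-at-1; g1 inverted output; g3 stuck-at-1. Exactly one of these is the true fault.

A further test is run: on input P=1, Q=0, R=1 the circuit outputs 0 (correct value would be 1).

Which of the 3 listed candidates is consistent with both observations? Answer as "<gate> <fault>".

Evaluate each candidate on input P=1, Q=0, R=1:
  g2 stuck-at-1: g1=1, g2=1 [stuck-at-1], g3=0, g4=1 → 1 — eliminated
  g1 inverted output: g1=0 [inverted output], g2=0, g3=0, g4=0 → 0 — matches
  g3 stuck-at-1: g1=1, g2=0, g3=1 [stuck-at-1], g4=1 → 1 — eliminated
Only g1 inverted output reproduces the observed 0.

g1 inverted output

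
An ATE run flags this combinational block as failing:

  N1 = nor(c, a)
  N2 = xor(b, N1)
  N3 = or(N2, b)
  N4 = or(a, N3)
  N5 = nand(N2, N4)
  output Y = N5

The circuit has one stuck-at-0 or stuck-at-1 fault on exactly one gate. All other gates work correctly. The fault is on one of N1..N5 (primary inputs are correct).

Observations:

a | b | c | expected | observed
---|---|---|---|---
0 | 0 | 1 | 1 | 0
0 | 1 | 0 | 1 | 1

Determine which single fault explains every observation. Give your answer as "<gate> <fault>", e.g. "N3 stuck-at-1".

N1 stuck-at-1

Fault-free values for test 1 (a=0, b=0, c=1): N1=0, N2=0, N3=0, N4=0, N5=1, giving Y=1. Observed 0.
Test 1: faults giving observed 0 are {N1 stuck-at-1, N2 stuck-at-1, N5 stuck-at-0}.
Test 2 (a=0, b=1, c=0): fault-free N1=1, N2=0, N3=1, N4=1, N5=1 → 1; observed 1. Eliminates N2 stuck-at-1, N5 stuck-at-0.
Only N1 stuck-at-1 is consistent with every test.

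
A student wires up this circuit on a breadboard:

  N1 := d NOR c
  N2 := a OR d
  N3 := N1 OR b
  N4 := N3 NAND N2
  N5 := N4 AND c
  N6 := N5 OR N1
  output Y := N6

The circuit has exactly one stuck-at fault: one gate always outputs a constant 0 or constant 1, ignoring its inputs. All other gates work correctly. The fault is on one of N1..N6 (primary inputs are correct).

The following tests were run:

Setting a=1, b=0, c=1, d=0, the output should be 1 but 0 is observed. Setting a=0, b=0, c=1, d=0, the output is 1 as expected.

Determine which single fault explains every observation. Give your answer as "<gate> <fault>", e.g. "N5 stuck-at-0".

Fault-free values for test 1 (a=1, b=0, c=1, d=0): N1=0, N2=1, N3=0, N4=1, N5=1, N6=1, giving Y=1. Observed 0.
Test 1: faults giving observed 0 are {N3 stuck-at-1, N4 stuck-at-0, N5 stuck-at-0, N6 stuck-at-0}.
Test 2 (a=0, b=0, c=1, d=0): fault-free N1=0, N2=0, N3=0, N4=1, N5=1, N6=1 → 1; observed 1. Eliminates N4 stuck-at-0, N5 stuck-at-0, N6 stuck-at-0.
Only N3 stuck-at-1 is consistent with every test.

N3 stuck-at-1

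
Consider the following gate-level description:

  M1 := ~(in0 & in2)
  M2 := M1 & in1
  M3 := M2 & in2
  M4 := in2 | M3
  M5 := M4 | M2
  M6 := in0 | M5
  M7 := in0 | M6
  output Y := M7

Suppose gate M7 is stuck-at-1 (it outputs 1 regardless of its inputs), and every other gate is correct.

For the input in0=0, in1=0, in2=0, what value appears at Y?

1

Propagate with M7 forced: M1=1, M2=0, M3=0, M4=0, M5=0, M6=0, M7=1 [stuck-at-1].
So Y = 1. (Without the fault it would be 0.)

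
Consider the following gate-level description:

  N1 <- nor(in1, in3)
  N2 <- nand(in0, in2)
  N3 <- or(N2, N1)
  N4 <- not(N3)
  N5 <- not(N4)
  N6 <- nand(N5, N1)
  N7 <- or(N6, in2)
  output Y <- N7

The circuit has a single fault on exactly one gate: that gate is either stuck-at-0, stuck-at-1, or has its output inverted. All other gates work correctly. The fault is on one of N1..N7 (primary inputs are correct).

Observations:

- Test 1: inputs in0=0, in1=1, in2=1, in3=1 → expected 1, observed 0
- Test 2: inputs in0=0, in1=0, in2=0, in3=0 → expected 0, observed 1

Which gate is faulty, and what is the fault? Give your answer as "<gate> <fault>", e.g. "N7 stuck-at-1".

Fault-free values for test 1 (in0=0, in1=1, in2=1, in3=1): N1=0, N2=1, N3=1, N4=0, N5=1, N6=1, N7=1, giving Y=1. Observed 0.
Test 1: faults giving observed 0 are {N7 stuck-at-0, N7 inverted output}.
Test 2 (in0=0, in1=0, in2=0, in3=0): fault-free N1=1, N2=1, N3=1, N4=0, N5=1, N6=0, N7=0 → 0; observed 1. Eliminates N7 stuck-at-0.
Only N7 inverted output is consistent with every test.

N7 inverted output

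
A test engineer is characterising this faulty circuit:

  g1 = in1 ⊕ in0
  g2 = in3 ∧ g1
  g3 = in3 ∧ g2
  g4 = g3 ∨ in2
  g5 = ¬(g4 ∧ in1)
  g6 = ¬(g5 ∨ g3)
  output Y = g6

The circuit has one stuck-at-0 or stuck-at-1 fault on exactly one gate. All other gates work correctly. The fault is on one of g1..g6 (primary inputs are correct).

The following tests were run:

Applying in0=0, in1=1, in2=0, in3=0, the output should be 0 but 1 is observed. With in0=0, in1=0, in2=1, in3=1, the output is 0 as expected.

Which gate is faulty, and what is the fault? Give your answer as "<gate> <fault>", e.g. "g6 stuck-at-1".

g4 stuck-at-1

Fault-free values for test 1 (in0=0, in1=1, in2=0, in3=0): g1=1, g2=0, g3=0, g4=0, g5=1, g6=0, giving Y=0. Observed 1.
Test 1: faults giving observed 1 are {g4 stuck-at-1, g5 stuck-at-0, g6 stuck-at-1}.
Test 2 (in0=0, in1=0, in2=1, in3=1): fault-free g1=0, g2=0, g3=0, g4=1, g5=1, g6=0 → 0; observed 0. Eliminates g5 stuck-at-0, g6 stuck-at-1.
Only g4 stuck-at-1 is consistent with every test.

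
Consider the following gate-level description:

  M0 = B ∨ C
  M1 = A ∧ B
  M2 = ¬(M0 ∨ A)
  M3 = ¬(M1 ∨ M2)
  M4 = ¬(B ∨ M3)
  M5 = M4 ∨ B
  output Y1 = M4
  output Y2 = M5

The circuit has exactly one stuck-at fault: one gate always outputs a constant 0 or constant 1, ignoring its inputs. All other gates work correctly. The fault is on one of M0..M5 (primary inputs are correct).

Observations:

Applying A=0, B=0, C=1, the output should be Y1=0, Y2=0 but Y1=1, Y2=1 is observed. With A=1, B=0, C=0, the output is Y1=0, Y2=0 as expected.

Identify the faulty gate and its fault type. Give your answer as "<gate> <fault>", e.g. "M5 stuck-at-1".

Fault-free values for test 1 (A=0, B=0, C=1): M0=1, M1=0, M2=0, M3=1, M4=0, M5=0, giving Y1=0, Y2=0. Observed Y1=1, Y2=1.
Test 1: faults giving observed Y1=1, Y2=1 are {M0 stuck-at-0, M1 stuck-at-1, M2 stuck-at-1, M3 stuck-at-0, M4 stuck-at-1}.
Test 2 (A=1, B=0, C=0): fault-free M0=0, M1=0, M2=0, M3=1, M4=0, M5=0 → Y1=0, Y2=0; observed Y1=0, Y2=0. Eliminates M1 stuck-at-1, M2 stuck-at-1, M3 stuck-at-0, M4 stuck-at-1.
Only M0 stuck-at-0 is consistent with every test.

M0 stuck-at-0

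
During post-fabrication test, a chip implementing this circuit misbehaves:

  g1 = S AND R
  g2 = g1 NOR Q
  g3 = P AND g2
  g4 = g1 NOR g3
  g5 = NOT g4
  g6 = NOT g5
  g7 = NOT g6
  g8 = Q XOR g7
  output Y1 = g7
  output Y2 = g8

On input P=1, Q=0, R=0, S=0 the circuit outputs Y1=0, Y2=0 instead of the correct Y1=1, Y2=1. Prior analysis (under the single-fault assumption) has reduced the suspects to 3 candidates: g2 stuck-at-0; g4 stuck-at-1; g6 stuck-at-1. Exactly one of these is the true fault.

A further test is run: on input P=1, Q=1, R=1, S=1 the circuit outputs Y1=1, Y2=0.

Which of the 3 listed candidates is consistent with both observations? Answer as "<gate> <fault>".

g2 stuck-at-0

Evaluate each candidate on input P=1, Q=1, R=1, S=1:
  g2 stuck-at-0: g1=1, g2=0 [stuck-at-0], g3=0, g4=0, g5=1, g6=0, g7=1, g8=0 → Y1=1, Y2=0 — matches
  g4 stuck-at-1: g1=1, g2=0, g3=0, g4=1 [stuck-at-1], g5=0, g6=1, g7=0, g8=1 → Y1=0, Y2=1 — eliminated
  g6 stuck-at-1: g1=1, g2=0, g3=0, g4=0, g5=1, g6=1 [stuck-at-1], g7=0, g8=1 → Y1=0, Y2=1 — eliminated
Only g2 stuck-at-0 reproduces the observed Y1=1, Y2=0.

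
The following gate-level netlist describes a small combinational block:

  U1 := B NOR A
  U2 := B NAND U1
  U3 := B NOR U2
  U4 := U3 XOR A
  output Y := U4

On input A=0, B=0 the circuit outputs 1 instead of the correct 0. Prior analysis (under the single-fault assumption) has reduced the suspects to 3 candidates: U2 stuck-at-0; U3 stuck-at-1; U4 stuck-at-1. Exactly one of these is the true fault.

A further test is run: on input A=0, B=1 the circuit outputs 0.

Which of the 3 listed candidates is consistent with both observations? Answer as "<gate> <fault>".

Evaluate each candidate on input A=0, B=1:
  U2 stuck-at-0: U1=0, U2=0 [stuck-at-0], U3=0, U4=0 → 0 — matches
  U3 stuck-at-1: U1=0, U2=1, U3=1 [stuck-at-1], U4=1 → 1 — eliminated
  U4 stuck-at-1: U1=0, U2=1, U3=0, U4=1 [stuck-at-1] → 1 — eliminated
Only U2 stuck-at-0 reproduces the observed 0.

U2 stuck-at-0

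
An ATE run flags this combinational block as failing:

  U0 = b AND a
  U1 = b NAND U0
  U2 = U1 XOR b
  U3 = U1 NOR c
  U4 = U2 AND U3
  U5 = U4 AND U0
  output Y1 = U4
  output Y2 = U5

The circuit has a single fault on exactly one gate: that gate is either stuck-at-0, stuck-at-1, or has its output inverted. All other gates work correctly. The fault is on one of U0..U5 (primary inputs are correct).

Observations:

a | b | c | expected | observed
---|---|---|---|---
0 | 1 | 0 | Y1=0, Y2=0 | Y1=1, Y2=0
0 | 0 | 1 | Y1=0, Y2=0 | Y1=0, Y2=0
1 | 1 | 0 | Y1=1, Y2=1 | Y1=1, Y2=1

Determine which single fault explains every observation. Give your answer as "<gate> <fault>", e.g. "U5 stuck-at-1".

U1 stuck-at-0

Fault-free values for test 1 (a=0, b=1, c=0): U0=0, U1=1, U2=0, U3=0, U4=0, U5=0, giving Y1=0, Y2=0. Observed Y1=1, Y2=0.
Test 1: faults giving observed Y1=1, Y2=0 are {U1 stuck-at-0, U1 inverted output, U4 stuck-at-1, U4 inverted output}.
Test 2 (a=0, b=0, c=1): fault-free U0=0, U1=1, U2=1, U3=0, U4=0, U5=0 → Y1=0, Y2=0; observed Y1=0, Y2=0. Eliminates U4 stuck-at-1, U4 inverted output.
Test 3 (a=1, b=1, c=0): fault-free U0=1, U1=0, U2=1, U3=1, U4=1, U5=1 → Y1=1, Y2=1; observed Y1=1, Y2=1. Eliminates U1 inverted output.
Only U1 stuck-at-0 is consistent with every test.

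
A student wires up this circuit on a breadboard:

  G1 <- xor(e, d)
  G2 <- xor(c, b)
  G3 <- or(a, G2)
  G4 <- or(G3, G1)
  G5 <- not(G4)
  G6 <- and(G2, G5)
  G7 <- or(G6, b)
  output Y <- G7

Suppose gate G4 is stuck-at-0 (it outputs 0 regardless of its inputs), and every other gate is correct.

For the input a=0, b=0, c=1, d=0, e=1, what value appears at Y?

1

Propagate with G4 forced: G1=1, G2=1, G3=1, G4=0 [stuck-at-0], G5=1, G6=1, G7=1.
So Y = 1. (Without the fault it would be 0.)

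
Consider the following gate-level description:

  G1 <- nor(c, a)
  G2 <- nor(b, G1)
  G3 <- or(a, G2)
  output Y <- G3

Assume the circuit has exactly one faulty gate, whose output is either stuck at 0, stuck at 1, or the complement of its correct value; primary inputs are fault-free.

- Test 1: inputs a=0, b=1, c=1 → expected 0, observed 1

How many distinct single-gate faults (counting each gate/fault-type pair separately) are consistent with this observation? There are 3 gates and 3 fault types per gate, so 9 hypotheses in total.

4

Fault-free: G1=0, G2=0, G3=0 → 0. Observed 1.
  G1 stuck-at-0: output 0 ✗
  G1 stuck-at-1: output 0 ✗
  G1 inverted output: output 0 ✗
  G2 stuck-at-0: output 0 ✗
  G2 stuck-at-1: output 1 ✓
  G2 inverted output: output 1 ✓
  G3 stuck-at-0: output 0 ✗
  G3 stuck-at-1: output 1 ✓
  G3 inverted output: output 1 ✓
Consistent faults: {G2 stuck-at-1, G2 inverted output, G3 stuck-at-1, G3 inverted output} — 4 in all.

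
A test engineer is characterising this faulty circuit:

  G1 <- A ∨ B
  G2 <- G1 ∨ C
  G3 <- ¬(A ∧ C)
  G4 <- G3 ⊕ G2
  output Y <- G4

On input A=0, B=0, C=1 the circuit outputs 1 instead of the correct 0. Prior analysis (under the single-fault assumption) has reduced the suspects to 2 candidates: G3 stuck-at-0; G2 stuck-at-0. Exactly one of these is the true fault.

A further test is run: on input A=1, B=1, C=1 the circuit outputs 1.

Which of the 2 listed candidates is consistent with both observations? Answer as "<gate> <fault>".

Evaluate each candidate on input A=1, B=1, C=1:
  G3 stuck-at-0: G1=1, G2=1, G3=0 [stuck-at-0], G4=1 → 1 — matches
  G2 stuck-at-0: G1=1, G2=0 [stuck-at-0], G3=0, G4=0 → 0 — eliminated
Only G3 stuck-at-0 reproduces the observed 1.

G3 stuck-at-0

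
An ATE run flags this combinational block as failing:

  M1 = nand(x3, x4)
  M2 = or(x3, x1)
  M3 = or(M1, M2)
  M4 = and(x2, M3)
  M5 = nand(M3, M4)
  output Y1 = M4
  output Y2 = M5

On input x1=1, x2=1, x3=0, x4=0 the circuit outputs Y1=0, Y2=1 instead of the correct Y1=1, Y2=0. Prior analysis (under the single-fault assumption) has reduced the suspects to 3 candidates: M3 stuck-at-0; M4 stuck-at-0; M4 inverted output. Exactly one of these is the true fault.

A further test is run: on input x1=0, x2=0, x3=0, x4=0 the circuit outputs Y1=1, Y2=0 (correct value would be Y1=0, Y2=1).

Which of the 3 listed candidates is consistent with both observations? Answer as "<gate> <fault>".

M4 inverted output

Evaluate each candidate on input x1=0, x2=0, x3=0, x4=0:
  M3 stuck-at-0: M1=1, M2=0, M3=0 [stuck-at-0], M4=0, M5=1 → Y1=0, Y2=1 — eliminated
  M4 stuck-at-0: M1=1, M2=0, M3=1, M4=0 [stuck-at-0], M5=1 → Y1=0, Y2=1 — eliminated
  M4 inverted output: M1=1, M2=0, M3=1, M4=1 [inverted output], M5=0 → Y1=1, Y2=0 — matches
Only M4 inverted output reproduces the observed Y1=1, Y2=0.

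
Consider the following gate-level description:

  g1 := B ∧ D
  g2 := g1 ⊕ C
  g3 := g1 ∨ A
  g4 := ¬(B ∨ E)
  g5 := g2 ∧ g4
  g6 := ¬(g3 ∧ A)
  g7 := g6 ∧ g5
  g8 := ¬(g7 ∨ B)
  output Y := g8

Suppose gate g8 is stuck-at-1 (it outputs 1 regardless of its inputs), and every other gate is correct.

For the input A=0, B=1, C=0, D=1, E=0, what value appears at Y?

1

Propagate with g8 forced: g1=1, g2=1, g3=1, g4=0, g5=0, g6=1, g7=0, g8=1 [stuck-at-1].
So Y = 1. (Without the fault it would be 0.)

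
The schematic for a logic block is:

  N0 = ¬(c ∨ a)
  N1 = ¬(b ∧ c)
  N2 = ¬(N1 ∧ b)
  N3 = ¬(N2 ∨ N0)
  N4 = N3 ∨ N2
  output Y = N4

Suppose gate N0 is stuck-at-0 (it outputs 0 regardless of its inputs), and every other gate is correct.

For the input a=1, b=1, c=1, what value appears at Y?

1

Propagate with N0 forced: N0=0 [stuck-at-0], N1=0, N2=1, N3=0, N4=1.
So Y = 1. (Same as the fault-free value — the fault is masked on this input.)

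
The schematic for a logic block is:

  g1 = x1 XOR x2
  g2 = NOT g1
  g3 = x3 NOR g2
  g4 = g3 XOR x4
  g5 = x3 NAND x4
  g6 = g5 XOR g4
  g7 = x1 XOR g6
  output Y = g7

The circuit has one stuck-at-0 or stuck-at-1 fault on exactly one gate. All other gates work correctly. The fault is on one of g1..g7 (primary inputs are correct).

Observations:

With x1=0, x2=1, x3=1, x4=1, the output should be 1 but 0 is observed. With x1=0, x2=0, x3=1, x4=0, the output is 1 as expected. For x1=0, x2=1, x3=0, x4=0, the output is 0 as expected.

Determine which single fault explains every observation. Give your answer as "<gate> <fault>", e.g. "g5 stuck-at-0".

g5 stuck-at-1

Fault-free values for test 1 (x1=0, x2=1, x3=1, x4=1): g1=1, g2=0, g3=0, g4=1, g5=0, g6=1, g7=1, giving Y=1. Observed 0.
Test 1: faults giving observed 0 are {g3 stuck-at-1, g4 stuck-at-0, g5 stuck-at-1, g6 stuck-at-0, g7 stuck-at-0}.
Test 2 (x1=0, x2=0, x3=1, x4=0): fault-free g1=0, g2=1, g3=0, g4=0, g5=1, g6=1, g7=1 → 1; observed 1. Eliminates g3 stuck-at-1, g6 stuck-at-0, g7 stuck-at-0.
Test 3 (x1=0, x2=1, x3=0, x4=0): fault-free g1=1, g2=0, g3=1, g4=1, g5=1, g6=0, g7=0 → 0; observed 0. Eliminates g4 stuck-at-0.
Only g5 stuck-at-1 is consistent with every test.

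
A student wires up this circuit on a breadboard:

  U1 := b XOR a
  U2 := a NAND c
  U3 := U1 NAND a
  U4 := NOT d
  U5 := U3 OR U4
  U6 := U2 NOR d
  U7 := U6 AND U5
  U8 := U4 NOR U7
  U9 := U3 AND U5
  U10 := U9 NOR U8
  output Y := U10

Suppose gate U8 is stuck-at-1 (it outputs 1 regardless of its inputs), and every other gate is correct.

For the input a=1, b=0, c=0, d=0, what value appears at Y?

0

Propagate with U8 forced: U1=1, U2=1, U3=0, U4=1, U5=1, U6=0, U7=0, U8=1 [stuck-at-1], U9=0, U10=0.
So Y = 0. (Without the fault it would be 1.)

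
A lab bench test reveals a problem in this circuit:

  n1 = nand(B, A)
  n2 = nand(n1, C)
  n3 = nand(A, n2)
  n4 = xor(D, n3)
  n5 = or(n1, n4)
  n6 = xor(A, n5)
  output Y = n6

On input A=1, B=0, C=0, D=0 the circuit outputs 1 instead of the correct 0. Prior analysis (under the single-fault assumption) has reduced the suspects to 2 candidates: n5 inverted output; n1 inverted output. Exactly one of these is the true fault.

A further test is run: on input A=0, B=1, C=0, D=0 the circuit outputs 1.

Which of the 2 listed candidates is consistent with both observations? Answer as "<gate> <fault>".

Evaluate each candidate on input A=0, B=1, C=0, D=0:
  n5 inverted output: n1=1, n2=1, n3=1, n4=1, n5=0 [inverted output], n6=0 → 0 — eliminated
  n1 inverted output: n1=0 [inverted output], n2=1, n3=1, n4=1, n5=1, n6=1 → 1 — matches
Only n1 inverted output reproduces the observed 1.

n1 inverted output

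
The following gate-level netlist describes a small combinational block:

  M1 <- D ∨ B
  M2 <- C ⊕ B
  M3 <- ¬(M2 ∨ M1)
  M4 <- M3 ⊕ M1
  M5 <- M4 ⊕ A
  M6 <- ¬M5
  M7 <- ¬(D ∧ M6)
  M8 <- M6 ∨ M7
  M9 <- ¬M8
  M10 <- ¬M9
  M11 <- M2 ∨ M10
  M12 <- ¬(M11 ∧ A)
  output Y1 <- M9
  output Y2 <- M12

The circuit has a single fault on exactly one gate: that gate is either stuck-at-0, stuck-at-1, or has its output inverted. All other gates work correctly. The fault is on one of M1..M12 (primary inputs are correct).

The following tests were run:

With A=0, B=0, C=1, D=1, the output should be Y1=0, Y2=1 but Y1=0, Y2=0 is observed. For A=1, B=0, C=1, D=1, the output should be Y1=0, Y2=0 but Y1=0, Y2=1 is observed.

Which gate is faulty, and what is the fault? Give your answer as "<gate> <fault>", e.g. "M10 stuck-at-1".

Fault-free values for test 1 (A=0, B=0, C=1, D=1): M1=1, M2=1, M3=0, M4=1, M5=1, M6=0, M7=1, M8=1, M9=0, M10=1, M11=1, M12=1, giving Y1=0, Y2=1. Observed Y1=0, Y2=0.
Test 1: faults giving observed Y1=0, Y2=0 are {M12 stuck-at-0, M12 inverted output}.
Test 2 (A=1, B=0, C=1, D=1): fault-free M1=1, M2=1, M3=0, M4=1, M5=0, M6=1, M7=0, M8=1, M9=0, M10=1, M11=1, M12=0 → Y1=0, Y2=0; observed Y1=0, Y2=1. Eliminates M12 stuck-at-0.
Only M12 inverted output is consistent with every test.

M12 inverted output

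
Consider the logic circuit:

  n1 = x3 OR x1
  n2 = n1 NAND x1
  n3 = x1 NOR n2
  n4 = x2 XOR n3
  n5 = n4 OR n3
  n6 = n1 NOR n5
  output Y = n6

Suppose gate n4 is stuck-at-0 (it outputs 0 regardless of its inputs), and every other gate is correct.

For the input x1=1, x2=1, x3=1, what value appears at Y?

0

Propagate with n4 forced: n1=1, n2=0, n3=0, n4=0 [stuck-at-0], n5=0, n6=0.
So Y = 0. (Same as the fault-free value — the fault is masked on this input.)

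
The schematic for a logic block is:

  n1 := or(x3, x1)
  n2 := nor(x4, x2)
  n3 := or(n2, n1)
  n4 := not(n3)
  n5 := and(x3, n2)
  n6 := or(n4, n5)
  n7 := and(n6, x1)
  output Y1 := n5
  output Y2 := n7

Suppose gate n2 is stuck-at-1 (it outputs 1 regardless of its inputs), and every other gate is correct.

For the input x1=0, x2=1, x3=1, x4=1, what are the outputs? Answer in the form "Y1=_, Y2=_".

Y1=1, Y2=0

Propagate with n2 forced: n1=1, n2=1 [stuck-at-1], n3=1, n4=0, n5=1, n6=1, n7=0.
So the outputs are Y1=1, Y2=0. (Without the fault they would be Y1=0, Y2=0.)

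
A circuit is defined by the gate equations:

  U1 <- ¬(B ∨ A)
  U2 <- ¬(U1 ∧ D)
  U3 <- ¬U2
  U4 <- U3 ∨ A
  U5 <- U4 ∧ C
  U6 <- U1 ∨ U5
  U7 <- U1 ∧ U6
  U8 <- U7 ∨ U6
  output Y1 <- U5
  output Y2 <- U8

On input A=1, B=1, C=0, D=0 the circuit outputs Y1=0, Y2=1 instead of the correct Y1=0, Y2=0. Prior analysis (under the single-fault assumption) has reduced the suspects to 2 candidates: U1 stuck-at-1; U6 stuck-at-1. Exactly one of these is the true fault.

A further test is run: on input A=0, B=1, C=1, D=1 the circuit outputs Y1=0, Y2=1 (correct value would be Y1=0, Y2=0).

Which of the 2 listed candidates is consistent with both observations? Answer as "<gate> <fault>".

Evaluate each candidate on input A=0, B=1, C=1, D=1:
  U1 stuck-at-1: U1=1 [stuck-at-1], U2=0, U3=1, U4=1, U5=1, U6=1, U7=1, U8=1 → Y1=1, Y2=1 — eliminated
  U6 stuck-at-1: U1=0, U2=1, U3=0, U4=0, U5=0, U6=1 [stuck-at-1], U7=0, U8=1 → Y1=0, Y2=1 — matches
Only U6 stuck-at-1 reproduces the observed Y1=0, Y2=1.

U6 stuck-at-1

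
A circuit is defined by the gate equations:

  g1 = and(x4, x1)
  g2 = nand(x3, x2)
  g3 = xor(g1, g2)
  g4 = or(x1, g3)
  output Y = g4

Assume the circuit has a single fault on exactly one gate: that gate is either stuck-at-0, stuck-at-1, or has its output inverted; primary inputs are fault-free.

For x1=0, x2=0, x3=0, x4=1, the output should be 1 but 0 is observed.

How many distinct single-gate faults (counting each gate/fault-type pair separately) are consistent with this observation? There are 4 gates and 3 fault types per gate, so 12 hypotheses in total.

Fault-free: g1=0, g2=1, g3=1, g4=1 → 1. Observed 0.
  g1 stuck-at-0: output 1 ✗
  g1 stuck-at-1: output 0 ✓
  g1 inverted output: output 0 ✓
  g2 stuck-at-0: output 0 ✓
  g2 stuck-at-1: output 1 ✗
  g2 inverted output: output 0 ✓
  g3 stuck-at-0: output 0 ✓
  g3 stuck-at-1: output 1 ✗
  g3 inverted output: output 0 ✓
  g4 stuck-at-0: output 0 ✓
  g4 stuck-at-1: output 1 ✗
  g4 inverted output: output 0 ✓
Consistent faults: {g1 stuck-at-1, g1 inverted output, g2 stuck-at-0, g2 inverted output, g3 stuck-at-0, g3 inverted output, g4 stuck-at-0, g4 inverted output} — 8 in all.

8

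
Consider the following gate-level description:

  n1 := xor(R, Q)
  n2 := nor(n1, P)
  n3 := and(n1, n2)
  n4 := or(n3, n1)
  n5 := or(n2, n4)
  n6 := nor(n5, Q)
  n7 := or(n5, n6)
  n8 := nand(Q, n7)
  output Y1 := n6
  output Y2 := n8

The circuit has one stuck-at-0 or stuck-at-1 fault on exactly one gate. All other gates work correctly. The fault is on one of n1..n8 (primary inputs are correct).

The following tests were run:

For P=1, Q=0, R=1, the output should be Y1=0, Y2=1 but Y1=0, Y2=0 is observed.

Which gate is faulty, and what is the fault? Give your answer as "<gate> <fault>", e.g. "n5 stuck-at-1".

n8 stuck-at-0

Fault-free values for test 1 (P=1, Q=0, R=1): n1=1, n2=0, n3=0, n4=1, n5=1, n6=0, n7=1, n8=1, giving Y1=0, Y2=1. Observed Y1=0, Y2=0.
Test 1: faults giving observed Y1=0, Y2=0 are {n8 stuck-at-0}.
Only n8 stuck-at-0 is consistent with every test.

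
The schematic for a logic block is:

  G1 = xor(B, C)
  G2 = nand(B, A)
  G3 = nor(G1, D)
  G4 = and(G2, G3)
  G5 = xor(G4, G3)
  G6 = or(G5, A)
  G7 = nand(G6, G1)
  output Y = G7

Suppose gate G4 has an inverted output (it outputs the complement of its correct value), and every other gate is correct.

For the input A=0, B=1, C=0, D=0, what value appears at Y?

Propagate with G4 forced: G1=1, G2=1, G3=0, G4=1 [inverted output], G5=1, G6=1, G7=0.
So Y = 0. (Without the fault it would be 1.)

0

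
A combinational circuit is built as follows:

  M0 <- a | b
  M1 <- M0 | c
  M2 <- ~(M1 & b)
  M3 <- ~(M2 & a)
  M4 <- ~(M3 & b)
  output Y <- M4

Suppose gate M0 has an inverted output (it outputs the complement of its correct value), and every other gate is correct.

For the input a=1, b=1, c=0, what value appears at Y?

1

Propagate with M0 forced: M0=0 [inverted output], M1=0, M2=1, M3=0, M4=1.
So Y = 1. (Without the fault it would be 0.)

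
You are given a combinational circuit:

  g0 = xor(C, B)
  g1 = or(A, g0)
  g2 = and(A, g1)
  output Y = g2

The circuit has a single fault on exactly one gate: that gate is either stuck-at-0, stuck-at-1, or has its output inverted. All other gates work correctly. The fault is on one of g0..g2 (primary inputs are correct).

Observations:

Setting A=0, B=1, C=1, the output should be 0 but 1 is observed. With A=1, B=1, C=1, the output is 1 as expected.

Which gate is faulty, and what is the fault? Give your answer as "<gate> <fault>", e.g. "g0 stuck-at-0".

Fault-free values for test 1 (A=0, B=1, C=1): g0=0, g1=0, g2=0, giving Y=0. Observed 1.
Test 1: faults giving observed 1 are {g2 stuck-at-1, g2 inverted output}.
Test 2 (A=1, B=1, C=1): fault-free g0=0, g1=1, g2=1 → 1; observed 1. Eliminates g2 inverted output.
Only g2 stuck-at-1 is consistent with every test.

g2 stuck-at-1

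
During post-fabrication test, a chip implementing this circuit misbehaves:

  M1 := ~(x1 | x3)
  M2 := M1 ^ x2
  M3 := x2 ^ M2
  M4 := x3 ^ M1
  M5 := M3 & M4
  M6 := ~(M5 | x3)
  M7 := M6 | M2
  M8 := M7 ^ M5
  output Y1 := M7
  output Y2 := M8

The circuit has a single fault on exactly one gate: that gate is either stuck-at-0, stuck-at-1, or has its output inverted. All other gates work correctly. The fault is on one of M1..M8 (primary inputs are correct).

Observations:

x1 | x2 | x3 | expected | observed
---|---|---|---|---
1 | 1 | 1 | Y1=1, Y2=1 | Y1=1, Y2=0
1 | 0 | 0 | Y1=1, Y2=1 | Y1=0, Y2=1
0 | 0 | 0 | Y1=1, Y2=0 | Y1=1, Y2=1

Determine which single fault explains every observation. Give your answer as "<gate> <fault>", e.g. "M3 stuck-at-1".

Fault-free values for test 1 (x1=1, x2=1, x3=1): M1=0, M2=1, M3=0, M4=1, M5=0, M6=0, M7=1, M8=1, giving Y1=1, Y2=1. Observed Y1=1, Y2=0.
Test 1: faults giving observed Y1=1, Y2=0 are {M3 stuck-at-1, M3 inverted output, M5 stuck-at-1, M5 inverted output, M8 stuck-at-0, M8 inverted output}.
Test 2 (x1=1, x2=0, x3=0): fault-free M1=0, M2=0, M3=0, M4=0, M5=0, M6=1, M7=1, M8=1 → Y1=1, Y2=1; observed Y1=0, Y2=1. Eliminates M3 stuck-at-1, M3 inverted output, M8 stuck-at-0, M8 inverted output.
Test 3 (x1=0, x2=0, x3=0): fault-free M1=1, M2=1, M3=1, M4=1, M5=1, M6=0, M7=1, M8=0 → Y1=1, Y2=0; observed Y1=1, Y2=1. Eliminates M5 stuck-at-1.
Only M5 inverted output is consistent with every test.

M5 inverted output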